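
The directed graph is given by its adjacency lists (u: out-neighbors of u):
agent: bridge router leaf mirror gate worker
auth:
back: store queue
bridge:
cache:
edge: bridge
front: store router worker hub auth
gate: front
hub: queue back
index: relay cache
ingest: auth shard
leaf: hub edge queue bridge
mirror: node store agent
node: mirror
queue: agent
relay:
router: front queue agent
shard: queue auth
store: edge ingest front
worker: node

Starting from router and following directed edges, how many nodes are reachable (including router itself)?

17

BFS from router visits: router, front, queue, agent, store, worker, hub, auth, bridge, leaf, mirror, gate, edge, ingest, node, back, shard
Reachable nodes: 17 of 20 total.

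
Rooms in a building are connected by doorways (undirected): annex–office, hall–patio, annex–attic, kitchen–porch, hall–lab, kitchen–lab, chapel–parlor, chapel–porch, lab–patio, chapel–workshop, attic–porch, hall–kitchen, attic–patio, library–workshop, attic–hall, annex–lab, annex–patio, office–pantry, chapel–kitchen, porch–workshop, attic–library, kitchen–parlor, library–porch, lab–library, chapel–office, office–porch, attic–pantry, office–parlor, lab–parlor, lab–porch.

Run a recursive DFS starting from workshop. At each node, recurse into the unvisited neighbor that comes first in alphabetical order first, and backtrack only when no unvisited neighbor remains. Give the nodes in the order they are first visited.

workshop, chapel, kitchen, hall, attic, annex, lab, library, porch, office, pantry, parlor, patio

Visit workshop
workshop → chapel
chapel → kitchen
kitchen → hall
hall → attic
attic → annex
annex → lab
lab → library
library → porch
porch → office
office → pantry
office → parlor
lab → patio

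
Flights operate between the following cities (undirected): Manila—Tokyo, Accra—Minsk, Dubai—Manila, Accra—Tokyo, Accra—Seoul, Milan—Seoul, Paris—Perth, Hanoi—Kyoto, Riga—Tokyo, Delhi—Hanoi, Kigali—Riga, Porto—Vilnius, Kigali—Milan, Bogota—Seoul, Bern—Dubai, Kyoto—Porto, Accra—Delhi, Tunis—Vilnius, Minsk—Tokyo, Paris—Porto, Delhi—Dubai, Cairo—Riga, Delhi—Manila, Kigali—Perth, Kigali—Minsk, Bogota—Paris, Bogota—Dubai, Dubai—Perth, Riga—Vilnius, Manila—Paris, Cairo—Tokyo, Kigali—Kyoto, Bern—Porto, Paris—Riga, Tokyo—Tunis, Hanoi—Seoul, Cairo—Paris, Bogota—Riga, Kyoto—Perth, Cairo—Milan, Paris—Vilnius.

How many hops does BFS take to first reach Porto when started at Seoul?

3

Level 0: Seoul
Level 1: Accra, Bogota, Hanoi, Milan
Level 2: Cairo, Delhi, Dubai, Kigali, Kyoto, Minsk, Paris, Riga, Tokyo
Level 3: Bern, Manila, Perth, Porto, Tunis, Vilnius
Porto first appears at level 3.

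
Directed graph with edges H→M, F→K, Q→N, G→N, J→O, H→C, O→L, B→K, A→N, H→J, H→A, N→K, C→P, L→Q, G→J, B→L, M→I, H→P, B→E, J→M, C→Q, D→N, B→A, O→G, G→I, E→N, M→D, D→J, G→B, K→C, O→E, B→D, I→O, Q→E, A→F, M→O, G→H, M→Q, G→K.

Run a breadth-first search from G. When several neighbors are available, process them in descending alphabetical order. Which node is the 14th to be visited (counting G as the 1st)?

Visit G; enqueue N, K, J, I, H, B → queue [N, K, J, I, H, B]
Visit N → queue [K, J, I, H, B]
Visit K; enqueue C → queue [J, I, H, B, C]
Visit J; enqueue O, M → queue [I, H, B, C, O, M]
Visit I → queue [H, B, C, O, M]
Visit H; enqueue P, A → queue [B, C, O, M, P, A]
Visit B; enqueue L, E, D → queue [C, O, M, P, A, L, E, D]
Visit C; enqueue Q → queue [O, M, P, A, L, E, D, Q]
Visit O → queue [M, P, A, L, E, D, Q]
Visit M → queue [P, A, L, E, D, Q]
Visit P → queue [A, L, E, D, Q]
Visit A; enqueue F → queue [L, E, D, Q, F]
Visit L → queue [E, D, Q, F]
Visit E → queue [D, Q, F]
Visit D → queue [Q, F]
Visit Q → queue [F]
Visit F → queue []

Visit order: G, N, K, J, I, H, B, C, O, M, P, A, L, E, D, Q, F

E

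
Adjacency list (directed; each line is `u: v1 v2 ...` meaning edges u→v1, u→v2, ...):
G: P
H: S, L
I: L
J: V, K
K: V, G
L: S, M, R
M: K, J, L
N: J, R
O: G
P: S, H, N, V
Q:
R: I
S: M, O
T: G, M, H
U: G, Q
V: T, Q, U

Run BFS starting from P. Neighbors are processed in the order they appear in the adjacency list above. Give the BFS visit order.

P, S, H, N, V, M, O, L, J, R, T, Q, U, K, G, I

Visit P; enqueue S, H, N, V → queue [S, H, N, V]
Visit S; enqueue M, O → queue [H, N, V, M, O]
Visit H; enqueue L → queue [N, V, M, O, L]
Visit N; enqueue J, R → queue [V, M, O, L, J, R]
Visit V; enqueue T, Q, U → queue [M, O, L, J, R, T, Q, U]
Visit M; enqueue K → queue [O, L, J, R, T, Q, U, K]
Visit O; enqueue G → queue [L, J, R, T, Q, U, K, G]
Visit L → queue [J, R, T, Q, U, K, G]
Visit J → queue [R, T, Q, U, K, G]
Visit R; enqueue I → queue [T, Q, U, K, G, I]
Visit T → queue [Q, U, K, G, I]
Visit Q → queue [U, K, G, I]
Visit U → queue [K, G, I]
Visit K → queue [G, I]
Visit G → queue [I]
Visit I → queue []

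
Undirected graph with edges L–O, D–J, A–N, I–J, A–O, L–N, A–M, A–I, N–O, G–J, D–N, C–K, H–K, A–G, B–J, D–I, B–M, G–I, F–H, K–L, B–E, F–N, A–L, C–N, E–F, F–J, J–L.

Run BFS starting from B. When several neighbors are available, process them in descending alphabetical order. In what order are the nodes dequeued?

B → M → J → E → A → L → I → G → F → D → O → N → K → H → C

Visit B; enqueue M, J, E → queue [M, J, E]
Visit M; enqueue A → queue [J, E, A]
Visit J; enqueue L, I, G, F, D → queue [E, A, L, I, G, F, D]
Visit E → queue [A, L, I, G, F, D]
Visit A; enqueue O, N → queue [L, I, G, F, D, O, N]
Visit L; enqueue K → queue [I, G, F, D, O, N, K]
Visit I → queue [G, F, D, O, N, K]
Visit G → queue [F, D, O, N, K]
Visit F; enqueue H → queue [D, O, N, K, H]
Visit D → queue [O, N, K, H]
Visit O → queue [N, K, H]
Visit N; enqueue C → queue [K, H, C]
Visit K → queue [H, C]
Visit H → queue [C]
Visit C → queue []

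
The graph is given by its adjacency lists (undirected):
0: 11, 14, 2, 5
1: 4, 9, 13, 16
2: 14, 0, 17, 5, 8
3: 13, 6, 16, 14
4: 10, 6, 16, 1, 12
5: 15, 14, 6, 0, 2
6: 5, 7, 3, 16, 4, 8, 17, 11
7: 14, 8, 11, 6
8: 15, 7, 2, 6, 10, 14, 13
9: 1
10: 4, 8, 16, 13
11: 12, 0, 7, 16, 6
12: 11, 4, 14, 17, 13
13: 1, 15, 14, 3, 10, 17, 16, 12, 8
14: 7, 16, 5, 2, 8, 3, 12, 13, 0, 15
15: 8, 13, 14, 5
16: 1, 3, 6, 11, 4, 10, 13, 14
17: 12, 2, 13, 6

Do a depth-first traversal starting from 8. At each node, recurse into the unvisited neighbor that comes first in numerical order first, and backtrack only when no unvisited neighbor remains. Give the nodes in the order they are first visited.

Visit 8
8 → 2
2 → 0
0 → 5
5 → 6
6 → 3
3 → 13
13 → 1
1 → 4
4 → 10
10 → 16
16 → 11
11 → 7
7 → 14
14 → 12
12 → 17
14 → 15
1 → 9

8 → 2 → 0 → 5 → 6 → 3 → 13 → 1 → 4 → 10 → 16 → 11 → 7 → 14 → 12 → 17 → 15 → 9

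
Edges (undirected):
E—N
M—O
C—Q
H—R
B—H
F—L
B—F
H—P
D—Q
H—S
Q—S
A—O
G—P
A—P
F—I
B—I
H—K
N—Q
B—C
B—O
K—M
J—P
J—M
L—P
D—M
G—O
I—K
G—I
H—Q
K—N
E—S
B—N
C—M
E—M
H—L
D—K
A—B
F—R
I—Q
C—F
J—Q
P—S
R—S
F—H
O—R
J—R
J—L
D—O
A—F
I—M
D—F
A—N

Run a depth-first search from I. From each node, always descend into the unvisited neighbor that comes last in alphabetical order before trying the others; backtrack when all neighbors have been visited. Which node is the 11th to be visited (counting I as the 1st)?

Visit I
I → Q
Q → S
S → R
R → O
O → M
M → K
K → N
N → E
N → B
B → H
H → P
P → L
L → J
L → F
F → D
F → C
F → A
P → G

Visit order: I, Q, S, R, O, M, K, N, E, B, H, P, L, J, F, D, C, A, G

H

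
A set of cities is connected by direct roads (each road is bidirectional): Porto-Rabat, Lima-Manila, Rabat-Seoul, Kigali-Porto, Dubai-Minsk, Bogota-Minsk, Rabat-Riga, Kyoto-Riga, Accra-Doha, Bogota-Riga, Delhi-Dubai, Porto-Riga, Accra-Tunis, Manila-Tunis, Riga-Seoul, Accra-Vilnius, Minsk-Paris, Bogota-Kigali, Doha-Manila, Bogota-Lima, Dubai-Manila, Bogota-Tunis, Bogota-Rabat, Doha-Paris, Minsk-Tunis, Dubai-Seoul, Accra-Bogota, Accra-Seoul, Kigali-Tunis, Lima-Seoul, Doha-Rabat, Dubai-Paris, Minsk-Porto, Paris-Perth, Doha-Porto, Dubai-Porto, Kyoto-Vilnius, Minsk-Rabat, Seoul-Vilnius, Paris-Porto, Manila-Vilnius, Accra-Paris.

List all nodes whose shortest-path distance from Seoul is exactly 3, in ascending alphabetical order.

Level 0: Seoul
Level 1: Accra, Dubai, Lima, Rabat, Riga, Vilnius
Level 2: Bogota, Delhi, Doha, Kyoto, Manila, Minsk, Paris, Porto, Tunis
Level 3: Kigali, Perth

Kigali, Perth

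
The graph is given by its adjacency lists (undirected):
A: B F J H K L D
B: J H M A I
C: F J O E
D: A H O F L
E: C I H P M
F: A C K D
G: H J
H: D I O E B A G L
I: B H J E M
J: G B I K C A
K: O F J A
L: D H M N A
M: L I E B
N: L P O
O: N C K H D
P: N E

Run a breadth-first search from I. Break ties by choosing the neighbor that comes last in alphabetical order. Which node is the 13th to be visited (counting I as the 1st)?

D

Visit I; enqueue M, J, H, E, B → queue [M, J, H, E, B]
Visit M; enqueue L → queue [J, H, E, B, L]
Visit J; enqueue K, G, C, A → queue [H, E, B, L, K, G, C, A]
Visit H; enqueue O, D → queue [E, B, L, K, G, C, A, O, D]
Visit E; enqueue P → queue [B, L, K, G, C, A, O, D, P]
Visit B → queue [L, K, G, C, A, O, D, P]
Visit L; enqueue N → queue [K, G, C, A, O, D, P, N]
Visit K; enqueue F → queue [G, C, A, O, D, P, N, F]
Visit G → queue [C, A, O, D, P, N, F]
Visit C → queue [A, O, D, P, N, F]
Visit A → queue [O, D, P, N, F]
Visit O → queue [D, P, N, F]
Visit D → queue [P, N, F]
Visit P → queue [N, F]
Visit N → queue [F]
Visit F → queue []

Visit order: I, M, J, H, E, B, L, K, G, C, A, O, D, P, N, F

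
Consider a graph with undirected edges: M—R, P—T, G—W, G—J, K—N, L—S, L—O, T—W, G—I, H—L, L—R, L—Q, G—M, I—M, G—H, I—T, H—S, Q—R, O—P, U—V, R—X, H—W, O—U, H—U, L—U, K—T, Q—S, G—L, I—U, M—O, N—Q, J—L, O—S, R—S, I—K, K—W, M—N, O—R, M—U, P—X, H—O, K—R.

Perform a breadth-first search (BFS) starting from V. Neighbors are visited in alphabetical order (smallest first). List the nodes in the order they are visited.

V -> U -> H -> I -> L -> M -> O -> G -> S -> W -> K -> T -> J -> Q -> R -> N -> P -> X

Visit V; enqueue U → queue [U]
Visit U; enqueue H, I, L, M, O → queue [H, I, L, M, O]
Visit H; enqueue G, S, W → queue [I, L, M, O, G, S, W]
Visit I; enqueue K, T → queue [L, M, O, G, S, W, K, T]
Visit L; enqueue J, Q, R → queue [M, O, G, S, W, K, T, J, Q, R]
Visit M; enqueue N → queue [O, G, S, W, K, T, J, Q, R, N]
Visit O; enqueue P → queue [G, S, W, K, T, J, Q, R, N, P]
Visit G → queue [S, W, K, T, J, Q, R, N, P]
Visit S → queue [W, K, T, J, Q, R, N, P]
Visit W → queue [K, T, J, Q, R, N, P]
Visit K → queue [T, J, Q, R, N, P]
Visit T → queue [J, Q, R, N, P]
Visit J → queue [Q, R, N, P]
Visit Q → queue [R, N, P]
Visit R; enqueue X → queue [N, P, X]
Visit N → queue [P, X]
Visit P → queue [X]
Visit X → queue []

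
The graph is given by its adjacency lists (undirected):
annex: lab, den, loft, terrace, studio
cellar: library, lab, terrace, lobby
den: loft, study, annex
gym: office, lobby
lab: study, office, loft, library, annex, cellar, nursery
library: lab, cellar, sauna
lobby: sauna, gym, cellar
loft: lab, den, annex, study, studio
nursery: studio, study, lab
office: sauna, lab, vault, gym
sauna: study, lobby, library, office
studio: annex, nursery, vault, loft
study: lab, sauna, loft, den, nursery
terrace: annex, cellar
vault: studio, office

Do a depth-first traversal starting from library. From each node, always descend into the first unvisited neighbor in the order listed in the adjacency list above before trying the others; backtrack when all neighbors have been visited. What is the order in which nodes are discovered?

library lab study sauna lobby gym office vault studio annex den loft terrace cellar nursery

Visit library
library → lab
lab → study
study → sauna
sauna → lobby
lobby → gym
gym → office
office → vault
vault → studio
studio → annex
annex → den
den → loft
annex → terrace
terrace → cellar
studio → nursery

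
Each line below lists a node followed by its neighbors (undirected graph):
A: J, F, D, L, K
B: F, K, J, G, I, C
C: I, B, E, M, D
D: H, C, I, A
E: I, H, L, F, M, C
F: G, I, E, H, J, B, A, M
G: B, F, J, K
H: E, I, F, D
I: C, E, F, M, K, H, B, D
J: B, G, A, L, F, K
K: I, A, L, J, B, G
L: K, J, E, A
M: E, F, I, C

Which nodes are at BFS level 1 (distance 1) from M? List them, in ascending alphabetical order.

C, E, F, I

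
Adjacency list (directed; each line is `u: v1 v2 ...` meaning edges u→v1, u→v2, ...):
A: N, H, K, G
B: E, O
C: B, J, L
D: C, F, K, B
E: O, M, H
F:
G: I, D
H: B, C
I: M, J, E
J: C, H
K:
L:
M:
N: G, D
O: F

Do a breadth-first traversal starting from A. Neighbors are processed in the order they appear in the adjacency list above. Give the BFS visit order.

Visit A; enqueue N, H, K, G → queue [N, H, K, G]
Visit N; enqueue D → queue [H, K, G, D]
Visit H; enqueue B, C → queue [K, G, D, B, C]
Visit K → queue [G, D, B, C]
Visit G; enqueue I → queue [D, B, C, I]
Visit D; enqueue F → queue [B, C, I, F]
Visit B; enqueue E, O → queue [C, I, F, E, O]
Visit C; enqueue J, L → queue [I, F, E, O, J, L]
Visit I; enqueue M → queue [F, E, O, J, L, M]
Visit F → queue [E, O, J, L, M]
Visit E → queue [O, J, L, M]
Visit O → queue [J, L, M]
Visit J → queue [L, M]
Visit L → queue [M]
Visit M → queue []

A, N, H, K, G, D, B, C, I, F, E, O, J, L, M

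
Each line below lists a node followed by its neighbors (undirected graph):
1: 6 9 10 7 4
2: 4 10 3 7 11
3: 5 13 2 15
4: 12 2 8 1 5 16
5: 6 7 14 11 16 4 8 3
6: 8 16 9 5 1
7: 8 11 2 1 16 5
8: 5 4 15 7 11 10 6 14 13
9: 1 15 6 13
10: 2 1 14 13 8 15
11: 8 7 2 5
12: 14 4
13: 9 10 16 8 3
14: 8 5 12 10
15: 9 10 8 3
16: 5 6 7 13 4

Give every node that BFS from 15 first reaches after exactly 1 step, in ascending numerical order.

3, 8, 9, 10

Level 0: 15
Level 1: 3, 8, 9, 10
Level 2: 1, 2, 4, 5, 6, 7, 11, 13, 14
Level 3: 12, 16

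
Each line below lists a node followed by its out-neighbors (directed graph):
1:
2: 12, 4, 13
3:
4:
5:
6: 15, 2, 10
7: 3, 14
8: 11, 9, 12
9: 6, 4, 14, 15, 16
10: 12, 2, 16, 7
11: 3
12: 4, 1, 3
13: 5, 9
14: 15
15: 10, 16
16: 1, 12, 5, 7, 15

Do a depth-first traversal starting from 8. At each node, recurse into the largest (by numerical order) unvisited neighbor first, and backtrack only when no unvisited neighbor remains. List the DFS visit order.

Visit 8
8 → 12
12 → 4
12 → 3
12 → 1
8 → 11
8 → 9
9 → 16
16 → 15
15 → 10
10 → 7
7 → 14
10 → 2
2 → 13
13 → 5
9 → 6

8, 12, 4, 3, 1, 11, 9, 16, 15, 10, 7, 14, 2, 13, 5, 6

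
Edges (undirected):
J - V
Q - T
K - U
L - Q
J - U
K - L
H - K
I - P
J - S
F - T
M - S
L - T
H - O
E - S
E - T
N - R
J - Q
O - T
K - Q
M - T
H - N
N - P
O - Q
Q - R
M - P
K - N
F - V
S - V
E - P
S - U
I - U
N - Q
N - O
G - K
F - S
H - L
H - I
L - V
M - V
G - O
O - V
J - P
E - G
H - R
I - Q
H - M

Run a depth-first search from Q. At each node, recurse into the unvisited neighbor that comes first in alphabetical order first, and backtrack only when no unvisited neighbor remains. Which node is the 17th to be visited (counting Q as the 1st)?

R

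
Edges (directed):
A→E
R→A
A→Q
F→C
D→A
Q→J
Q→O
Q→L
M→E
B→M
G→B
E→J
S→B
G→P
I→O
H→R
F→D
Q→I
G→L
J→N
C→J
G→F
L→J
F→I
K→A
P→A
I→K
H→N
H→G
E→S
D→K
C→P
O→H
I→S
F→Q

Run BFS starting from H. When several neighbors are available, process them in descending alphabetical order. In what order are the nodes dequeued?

H, R, N, G, A, P, L, F, B, Q, E, J, I, D, C, M, O, S, K

Visit H; enqueue R, N, G → queue [R, N, G]
Visit R; enqueue A → queue [N, G, A]
Visit N → queue [G, A]
Visit G; enqueue P, L, F, B → queue [A, P, L, F, B]
Visit A; enqueue Q, E → queue [P, L, F, B, Q, E]
Visit P → queue [L, F, B, Q, E]
Visit L; enqueue J → queue [F, B, Q, E, J]
Visit F; enqueue I, D, C → queue [B, Q, E, J, I, D, C]
Visit B; enqueue M → queue [Q, E, J, I, D, C, M]
Visit Q; enqueue O → queue [E, J, I, D, C, M, O]
Visit E; enqueue S → queue [J, I, D, C, M, O, S]
Visit J → queue [I, D, C, M, O, S]
Visit I; enqueue K → queue [D, C, M, O, S, K]
Visit D → queue [C, M, O, S, K]
Visit C → queue [M, O, S, K]
Visit M → queue [O, S, K]
Visit O → queue [S, K]
Visit S → queue [K]
Visit K → queue []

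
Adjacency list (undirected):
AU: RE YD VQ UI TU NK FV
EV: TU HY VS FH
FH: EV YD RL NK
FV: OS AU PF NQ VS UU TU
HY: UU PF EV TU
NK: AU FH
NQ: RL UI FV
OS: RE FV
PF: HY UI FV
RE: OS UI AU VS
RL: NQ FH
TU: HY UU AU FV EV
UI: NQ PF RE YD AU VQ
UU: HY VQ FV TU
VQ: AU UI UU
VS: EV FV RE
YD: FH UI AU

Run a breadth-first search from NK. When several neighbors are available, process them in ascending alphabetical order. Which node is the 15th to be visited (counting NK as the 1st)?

Visit NK; enqueue AU, FH → queue [AU, FH]
Visit AU; enqueue FV, RE, TU, UI, VQ, YD → queue [FH, FV, RE, TU, UI, VQ, YD]
Visit FH; enqueue EV, RL → queue [FV, RE, TU, UI, VQ, YD, EV, RL]
Visit FV; enqueue NQ, OS, PF, UU, VS → queue [RE, TU, UI, VQ, YD, EV, RL, NQ, OS, PF, UU, VS]
Visit RE → queue [TU, UI, VQ, YD, EV, RL, NQ, OS, PF, UU, VS]
Visit TU; enqueue HY → queue [UI, VQ, YD, EV, RL, NQ, OS, PF, UU, VS, HY]
Visit UI → queue [VQ, YD, EV, RL, NQ, OS, PF, UU, VS, HY]
Visit VQ → queue [YD, EV, RL, NQ, OS, PF, UU, VS, HY]
Visit YD → queue [EV, RL, NQ, OS, PF, UU, VS, HY]
Visit EV → queue [RL, NQ, OS, PF, UU, VS, HY]
Visit RL → queue [NQ, OS, PF, UU, VS, HY]
Visit NQ → queue [OS, PF, UU, VS, HY]
Visit OS → queue [PF, UU, VS, HY]
Visit PF → queue [UU, VS, HY]
Visit UU → queue [VS, HY]
Visit VS → queue [HY]
Visit HY → queue []

Visit order: NK, AU, FH, FV, RE, TU, UI, VQ, YD, EV, RL, NQ, OS, PF, UU, VS, HY

UU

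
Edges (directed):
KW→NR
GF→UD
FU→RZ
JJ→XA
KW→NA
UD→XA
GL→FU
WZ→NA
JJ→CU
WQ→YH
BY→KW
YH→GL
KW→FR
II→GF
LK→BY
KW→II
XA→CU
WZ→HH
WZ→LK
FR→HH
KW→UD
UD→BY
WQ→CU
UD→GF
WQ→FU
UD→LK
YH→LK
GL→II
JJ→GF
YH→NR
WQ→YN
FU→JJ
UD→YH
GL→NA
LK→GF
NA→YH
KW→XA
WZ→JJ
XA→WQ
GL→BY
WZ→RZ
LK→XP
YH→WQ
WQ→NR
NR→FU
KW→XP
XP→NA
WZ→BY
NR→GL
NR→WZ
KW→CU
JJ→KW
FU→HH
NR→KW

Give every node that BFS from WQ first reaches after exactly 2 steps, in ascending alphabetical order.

Level 0: WQ
Level 1: CU, FU, NR, YH, YN
Level 2: GL, HH, JJ, KW, LK, RZ, WZ
Level 3: BY, FR, GF, II, NA, UD, XA, XP

GL, HH, JJ, KW, LK, RZ, WZ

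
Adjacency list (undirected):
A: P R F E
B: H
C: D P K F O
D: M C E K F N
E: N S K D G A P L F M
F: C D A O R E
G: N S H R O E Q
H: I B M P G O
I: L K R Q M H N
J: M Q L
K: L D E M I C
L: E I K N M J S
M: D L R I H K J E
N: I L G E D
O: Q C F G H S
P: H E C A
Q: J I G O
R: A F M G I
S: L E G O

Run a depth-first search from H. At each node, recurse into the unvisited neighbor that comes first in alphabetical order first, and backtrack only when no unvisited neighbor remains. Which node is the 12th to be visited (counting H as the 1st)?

J

Visit H
H → B
H → G
G → E
E → A
A → F
F → C
C → D
D → K
K → I
I → L
L → J
J → M
M → R
J → Q
Q → O
O → S
L → N
C → P

Visit order: H, B, G, E, A, F, C, D, K, I, L, J, M, R, Q, O, S, N, P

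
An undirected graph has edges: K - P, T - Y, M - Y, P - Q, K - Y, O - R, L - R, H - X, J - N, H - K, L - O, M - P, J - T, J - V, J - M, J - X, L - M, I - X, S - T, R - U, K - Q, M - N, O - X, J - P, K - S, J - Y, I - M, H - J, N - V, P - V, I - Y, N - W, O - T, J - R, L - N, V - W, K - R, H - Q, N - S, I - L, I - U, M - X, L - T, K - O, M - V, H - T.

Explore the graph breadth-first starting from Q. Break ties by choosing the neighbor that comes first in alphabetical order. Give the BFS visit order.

Q, H, K, P, J, T, X, O, R, S, Y, M, V, N, L, I, U, W

Visit Q; enqueue H, K, P → queue [H, K, P]
Visit H; enqueue J, T, X → queue [K, P, J, T, X]
Visit K; enqueue O, R, S, Y → queue [P, J, T, X, O, R, S, Y]
Visit P; enqueue M, V → queue [J, T, X, O, R, S, Y, M, V]
Visit J; enqueue N → queue [T, X, O, R, S, Y, M, V, N]
Visit T; enqueue L → queue [X, O, R, S, Y, M, V, N, L]
Visit X; enqueue I → queue [O, R, S, Y, M, V, N, L, I]
Visit O → queue [R, S, Y, M, V, N, L, I]
Visit R; enqueue U → queue [S, Y, M, V, N, L, I, U]
Visit S → queue [Y, M, V, N, L, I, U]
Visit Y → queue [M, V, N, L, I, U]
Visit M → queue [V, N, L, I, U]
Visit V; enqueue W → queue [N, L, I, U, W]
Visit N → queue [L, I, U, W]
Visit L → queue [I, U, W]
Visit I → queue [U, W]
Visit U → queue [W]
Visit W → queue []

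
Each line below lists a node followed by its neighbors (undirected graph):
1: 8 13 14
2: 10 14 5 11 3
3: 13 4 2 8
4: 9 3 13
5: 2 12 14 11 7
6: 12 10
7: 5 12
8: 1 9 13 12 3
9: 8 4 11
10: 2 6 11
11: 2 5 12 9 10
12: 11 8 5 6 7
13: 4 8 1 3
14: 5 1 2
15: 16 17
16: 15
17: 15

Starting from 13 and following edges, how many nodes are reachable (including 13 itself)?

14

BFS from 13 visits: 13, 1, 3, 4, 8, 14, 2, 9, 12, 5, 10, 11, 6, 7
Reachable nodes: 14 of 17 total.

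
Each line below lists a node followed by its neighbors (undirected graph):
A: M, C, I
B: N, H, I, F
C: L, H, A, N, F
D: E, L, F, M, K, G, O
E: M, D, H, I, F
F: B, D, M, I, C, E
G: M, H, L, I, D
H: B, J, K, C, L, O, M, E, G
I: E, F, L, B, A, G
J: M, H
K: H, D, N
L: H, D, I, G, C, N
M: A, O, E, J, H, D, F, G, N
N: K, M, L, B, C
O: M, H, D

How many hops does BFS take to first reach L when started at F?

2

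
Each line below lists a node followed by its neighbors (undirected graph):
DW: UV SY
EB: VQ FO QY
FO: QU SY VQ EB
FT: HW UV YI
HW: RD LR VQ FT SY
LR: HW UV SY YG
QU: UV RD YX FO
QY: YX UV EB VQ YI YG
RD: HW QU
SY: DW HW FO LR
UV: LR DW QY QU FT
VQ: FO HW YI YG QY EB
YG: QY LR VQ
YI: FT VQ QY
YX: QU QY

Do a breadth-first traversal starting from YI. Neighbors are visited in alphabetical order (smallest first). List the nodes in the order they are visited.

Visit YI; enqueue FT, QY, VQ → queue [FT, QY, VQ]
Visit FT; enqueue HW, UV → queue [QY, VQ, HW, UV]
Visit QY; enqueue EB, YG, YX → queue [VQ, HW, UV, EB, YG, YX]
Visit VQ; enqueue FO → queue [HW, UV, EB, YG, YX, FO]
Visit HW; enqueue LR, RD, SY → queue [UV, EB, YG, YX, FO, LR, RD, SY]
Visit UV; enqueue DW, QU → queue [EB, YG, YX, FO, LR, RD, SY, DW, QU]
Visit EB → queue [YG, YX, FO, LR, RD, SY, DW, QU]
Visit YG → queue [YX, FO, LR, RD, SY, DW, QU]
Visit YX → queue [FO, LR, RD, SY, DW, QU]
Visit FO → queue [LR, RD, SY, DW, QU]
Visit LR → queue [RD, SY, DW, QU]
Visit RD → queue [SY, DW, QU]
Visit SY → queue [DW, QU]
Visit DW → queue [QU]
Visit QU → queue []

YI -> FT -> QY -> VQ -> HW -> UV -> EB -> YG -> YX -> FO -> LR -> RD -> SY -> DW -> QU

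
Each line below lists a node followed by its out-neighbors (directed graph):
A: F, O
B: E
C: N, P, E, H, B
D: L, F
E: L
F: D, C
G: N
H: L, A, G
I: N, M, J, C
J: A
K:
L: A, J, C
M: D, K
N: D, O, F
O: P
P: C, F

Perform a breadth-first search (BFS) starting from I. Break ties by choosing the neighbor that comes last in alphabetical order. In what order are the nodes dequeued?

I N M J C O F D K A P H E B L G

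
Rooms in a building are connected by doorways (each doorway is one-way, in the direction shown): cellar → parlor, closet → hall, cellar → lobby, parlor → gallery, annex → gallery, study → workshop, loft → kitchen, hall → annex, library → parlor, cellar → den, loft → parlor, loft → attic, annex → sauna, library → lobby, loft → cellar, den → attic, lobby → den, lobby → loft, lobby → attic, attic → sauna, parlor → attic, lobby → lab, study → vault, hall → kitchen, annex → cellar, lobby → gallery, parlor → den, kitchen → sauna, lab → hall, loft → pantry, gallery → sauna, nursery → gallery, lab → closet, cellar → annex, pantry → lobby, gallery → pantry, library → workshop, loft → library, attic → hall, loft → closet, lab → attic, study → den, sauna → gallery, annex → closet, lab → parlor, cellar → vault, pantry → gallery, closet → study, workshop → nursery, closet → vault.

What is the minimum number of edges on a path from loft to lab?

Level 0: loft
Level 1: attic, cellar, closet, kitchen, library, pantry, parlor
Level 2: annex, den, gallery, hall, lobby, sauna, study, vault, workshop
Level 3: lab, nursery
lab first appears at level 3.

3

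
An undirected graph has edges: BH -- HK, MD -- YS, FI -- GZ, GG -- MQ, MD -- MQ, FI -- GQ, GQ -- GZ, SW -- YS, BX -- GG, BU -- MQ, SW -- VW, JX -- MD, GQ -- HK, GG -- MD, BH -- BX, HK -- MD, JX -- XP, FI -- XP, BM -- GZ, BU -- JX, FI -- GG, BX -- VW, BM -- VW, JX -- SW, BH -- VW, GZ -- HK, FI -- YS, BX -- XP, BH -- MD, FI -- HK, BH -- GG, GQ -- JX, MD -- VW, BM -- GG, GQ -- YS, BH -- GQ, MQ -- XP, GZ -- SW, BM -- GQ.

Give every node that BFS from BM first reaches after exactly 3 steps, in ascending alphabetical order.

Level 0: BM
Level 1: GG, GQ, GZ, VW
Level 2: BH, BX, FI, HK, JX, MD, MQ, SW, YS
Level 3: BU, XP

BU, XP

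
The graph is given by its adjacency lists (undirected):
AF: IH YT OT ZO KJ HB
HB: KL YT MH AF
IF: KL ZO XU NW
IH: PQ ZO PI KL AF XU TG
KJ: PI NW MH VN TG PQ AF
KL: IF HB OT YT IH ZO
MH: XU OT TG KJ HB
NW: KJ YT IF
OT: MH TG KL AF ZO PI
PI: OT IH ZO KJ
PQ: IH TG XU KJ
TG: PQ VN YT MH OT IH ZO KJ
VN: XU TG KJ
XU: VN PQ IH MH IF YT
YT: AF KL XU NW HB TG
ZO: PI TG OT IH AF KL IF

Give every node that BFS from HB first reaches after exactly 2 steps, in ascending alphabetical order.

IF, IH, KJ, NW, OT, TG, XU, ZO

Level 0: HB
Level 1: AF, KL, MH, YT
Level 2: IF, IH, KJ, NW, OT, TG, XU, ZO
Level 3: PI, PQ, VN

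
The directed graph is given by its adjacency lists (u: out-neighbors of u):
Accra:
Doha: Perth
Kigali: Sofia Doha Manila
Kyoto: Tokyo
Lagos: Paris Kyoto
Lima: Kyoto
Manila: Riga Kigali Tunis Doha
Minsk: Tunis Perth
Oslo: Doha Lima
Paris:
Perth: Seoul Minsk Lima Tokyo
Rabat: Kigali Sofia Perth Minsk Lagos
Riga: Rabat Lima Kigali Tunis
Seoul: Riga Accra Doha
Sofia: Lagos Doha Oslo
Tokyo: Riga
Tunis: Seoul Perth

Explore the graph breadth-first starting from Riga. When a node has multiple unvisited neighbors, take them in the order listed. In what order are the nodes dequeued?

Riga → Rabat → Lima → Kigali → Tunis → Sofia → Perth → Minsk → Lagos → Kyoto → Doha → Manila → Seoul → Oslo → Tokyo → Paris → Accra

Visit Riga; enqueue Rabat, Lima, Kigali, Tunis → queue [Rabat, Lima, Kigali, Tunis]
Visit Rabat; enqueue Sofia, Perth, Minsk, Lagos → queue [Lima, Kigali, Tunis, Sofia, Perth, Minsk, Lagos]
Visit Lima; enqueue Kyoto → queue [Kigali, Tunis, Sofia, Perth, Minsk, Lagos, Kyoto]
Visit Kigali; enqueue Doha, Manila → queue [Tunis, Sofia, Perth, Minsk, Lagos, Kyoto, Doha, Manila]
Visit Tunis; enqueue Seoul → queue [Sofia, Perth, Minsk, Lagos, Kyoto, Doha, Manila, Seoul]
Visit Sofia; enqueue Oslo → queue [Perth, Minsk, Lagos, Kyoto, Doha, Manila, Seoul, Oslo]
Visit Perth; enqueue Tokyo → queue [Minsk, Lagos, Kyoto, Doha, Manila, Seoul, Oslo, Tokyo]
Visit Minsk → queue [Lagos, Kyoto, Doha, Manila, Seoul, Oslo, Tokyo]
Visit Lagos; enqueue Paris → queue [Kyoto, Doha, Manila, Seoul, Oslo, Tokyo, Paris]
Visit Kyoto → queue [Doha, Manila, Seoul, Oslo, Tokyo, Paris]
Visit Doha → queue [Manila, Seoul, Oslo, Tokyo, Paris]
Visit Manila → queue [Seoul, Oslo, Tokyo, Paris]
Visit Seoul; enqueue Accra → queue [Oslo, Tokyo, Paris, Accra]
Visit Oslo → queue [Tokyo, Paris, Accra]
Visit Tokyo → queue [Paris, Accra]
Visit Paris → queue [Accra]
Visit Accra → queue []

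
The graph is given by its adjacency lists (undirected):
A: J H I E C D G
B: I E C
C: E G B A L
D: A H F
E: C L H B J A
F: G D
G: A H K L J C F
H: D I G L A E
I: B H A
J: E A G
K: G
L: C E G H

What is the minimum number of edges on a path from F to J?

Level 0: F
Level 1: D, G
Level 2: A, C, H, J, K, L
Level 3: B, E, I
J first appears at level 2.

2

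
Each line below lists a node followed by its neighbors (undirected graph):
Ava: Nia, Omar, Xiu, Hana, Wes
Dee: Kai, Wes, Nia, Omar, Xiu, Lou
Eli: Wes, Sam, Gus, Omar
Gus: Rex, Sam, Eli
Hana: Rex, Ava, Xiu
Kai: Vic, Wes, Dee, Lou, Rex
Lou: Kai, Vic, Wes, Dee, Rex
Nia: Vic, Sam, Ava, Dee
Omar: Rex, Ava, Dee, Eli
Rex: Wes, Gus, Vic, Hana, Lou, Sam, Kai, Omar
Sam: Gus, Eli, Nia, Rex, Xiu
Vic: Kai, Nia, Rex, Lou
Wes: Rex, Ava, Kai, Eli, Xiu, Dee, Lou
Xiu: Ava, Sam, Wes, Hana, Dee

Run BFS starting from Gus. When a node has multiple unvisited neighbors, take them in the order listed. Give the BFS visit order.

Visit Gus; enqueue Rex, Sam, Eli → queue [Rex, Sam, Eli]
Visit Rex; enqueue Wes, Vic, Hana, Lou, Kai, Omar → queue [Sam, Eli, Wes, Vic, Hana, Lou, Kai, Omar]
Visit Sam; enqueue Nia, Xiu → queue [Eli, Wes, Vic, Hana, Lou, Kai, Omar, Nia, Xiu]
Visit Eli → queue [Wes, Vic, Hana, Lou, Kai, Omar, Nia, Xiu]
Visit Wes; enqueue Ava, Dee → queue [Vic, Hana, Lou, Kai, Omar, Nia, Xiu, Ava, Dee]
Visit Vic → queue [Hana, Lou, Kai, Omar, Nia, Xiu, Ava, Dee]
Visit Hana → queue [Lou, Kai, Omar, Nia, Xiu, Ava, Dee]
Visit Lou → queue [Kai, Omar, Nia, Xiu, Ava, Dee]
Visit Kai → queue [Omar, Nia, Xiu, Ava, Dee]
Visit Omar → queue [Nia, Xiu, Ava, Dee]
Visit Nia → queue [Xiu, Ava, Dee]
Visit Xiu → queue [Ava, Dee]
Visit Ava → queue [Dee]
Visit Dee → queue []

Gus, Rex, Sam, Eli, Wes, Vic, Hana, Lou, Kai, Omar, Nia, Xiu, Ava, Dee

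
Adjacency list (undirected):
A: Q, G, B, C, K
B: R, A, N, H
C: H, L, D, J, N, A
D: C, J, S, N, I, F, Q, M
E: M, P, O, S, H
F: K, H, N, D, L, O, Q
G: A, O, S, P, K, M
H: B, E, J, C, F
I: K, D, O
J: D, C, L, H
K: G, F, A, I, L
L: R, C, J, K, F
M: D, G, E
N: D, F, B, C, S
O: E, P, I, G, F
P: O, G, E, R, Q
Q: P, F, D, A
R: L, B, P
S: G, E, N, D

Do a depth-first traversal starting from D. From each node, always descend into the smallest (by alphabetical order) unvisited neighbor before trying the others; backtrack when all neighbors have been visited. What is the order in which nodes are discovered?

D → C → A → B → H → E → M → G → K → F → L → J → R → P → O → I → Q → N → S

Visit D
D → C
C → A
A → B
B → H
H → E
E → M
M → G
G → K
K → F
F → L
L → J
L → R
R → P
P → O
O → I
P → Q
F → N
N → S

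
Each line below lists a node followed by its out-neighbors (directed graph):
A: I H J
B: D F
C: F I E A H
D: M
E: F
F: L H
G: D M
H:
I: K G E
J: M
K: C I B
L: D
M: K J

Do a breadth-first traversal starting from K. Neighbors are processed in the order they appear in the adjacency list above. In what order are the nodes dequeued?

Visit K; enqueue C, I, B → queue [C, I, B]
Visit C; enqueue F, E, A, H → queue [I, B, F, E, A, H]
Visit I; enqueue G → queue [B, F, E, A, H, G]
Visit B; enqueue D → queue [F, E, A, H, G, D]
Visit F; enqueue L → queue [E, A, H, G, D, L]
Visit E → queue [A, H, G, D, L]
Visit A; enqueue J → queue [H, G, D, L, J]
Visit H → queue [G, D, L, J]
Visit G; enqueue M → queue [D, L, J, M]
Visit D → queue [L, J, M]
Visit L → queue [J, M]
Visit J → queue [M]
Visit M → queue []

K → C → I → B → F → E → A → H → G → D → L → J → M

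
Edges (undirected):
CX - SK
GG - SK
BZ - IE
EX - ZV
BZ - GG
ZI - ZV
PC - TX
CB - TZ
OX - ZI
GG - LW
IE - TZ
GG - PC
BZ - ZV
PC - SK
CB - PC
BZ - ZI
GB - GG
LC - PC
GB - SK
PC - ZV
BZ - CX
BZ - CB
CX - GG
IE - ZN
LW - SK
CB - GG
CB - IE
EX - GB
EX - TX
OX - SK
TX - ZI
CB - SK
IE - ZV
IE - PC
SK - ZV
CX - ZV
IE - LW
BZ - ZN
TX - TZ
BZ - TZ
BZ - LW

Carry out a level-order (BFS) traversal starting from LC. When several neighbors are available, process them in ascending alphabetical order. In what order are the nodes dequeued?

LC -> PC -> CB -> GG -> IE -> SK -> TX -> ZV -> BZ -> TZ -> CX -> GB -> LW -> ZN -> OX -> EX -> ZI

Visit LC; enqueue PC → queue [PC]
Visit PC; enqueue CB, GG, IE, SK, TX, ZV → queue [CB, GG, IE, SK, TX, ZV]
Visit CB; enqueue BZ, TZ → queue [GG, IE, SK, TX, ZV, BZ, TZ]
Visit GG; enqueue CX, GB, LW → queue [IE, SK, TX, ZV, BZ, TZ, CX, GB, LW]
Visit IE; enqueue ZN → queue [SK, TX, ZV, BZ, TZ, CX, GB, LW, ZN]
Visit SK; enqueue OX → queue [TX, ZV, BZ, TZ, CX, GB, LW, ZN, OX]
Visit TX; enqueue EX, ZI → queue [ZV, BZ, TZ, CX, GB, LW, ZN, OX, EX, ZI]
Visit ZV → queue [BZ, TZ, CX, GB, LW, ZN, OX, EX, ZI]
Visit BZ → queue [TZ, CX, GB, LW, ZN, OX, EX, ZI]
Visit TZ → queue [CX, GB, LW, ZN, OX, EX, ZI]
Visit CX → queue [GB, LW, ZN, OX, EX, ZI]
Visit GB → queue [LW, ZN, OX, EX, ZI]
Visit LW → queue [ZN, OX, EX, ZI]
Visit ZN → queue [OX, EX, ZI]
Visit OX → queue [EX, ZI]
Visit EX → queue [ZI]
Visit ZI → queue []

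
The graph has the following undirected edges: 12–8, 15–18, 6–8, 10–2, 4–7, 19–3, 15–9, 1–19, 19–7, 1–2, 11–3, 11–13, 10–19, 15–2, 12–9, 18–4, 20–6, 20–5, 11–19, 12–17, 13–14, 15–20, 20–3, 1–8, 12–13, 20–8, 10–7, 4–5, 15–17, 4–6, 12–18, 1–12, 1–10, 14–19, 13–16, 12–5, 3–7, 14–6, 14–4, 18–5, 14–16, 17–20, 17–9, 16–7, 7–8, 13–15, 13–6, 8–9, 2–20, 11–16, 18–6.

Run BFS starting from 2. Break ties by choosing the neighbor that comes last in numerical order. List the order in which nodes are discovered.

2 -> 20 -> 15 -> 10 -> 1 -> 17 -> 8 -> 6 -> 5 -> 3 -> 18 -> 13 -> 9 -> 19 -> 7 -> 12 -> 14 -> 4 -> 11 -> 16

Visit 2; enqueue 20, 15, 10, 1 → queue [20, 15, 10, 1]
Visit 20; enqueue 17, 8, 6, 5, 3 → queue [15, 10, 1, 17, 8, 6, 5, 3]
Visit 15; enqueue 18, 13, 9 → queue [10, 1, 17, 8, 6, 5, 3, 18, 13, 9]
Visit 10; enqueue 19, 7 → queue [1, 17, 8, 6, 5, 3, 18, 13, 9, 19, 7]
Visit 1; enqueue 12 → queue [17, 8, 6, 5, 3, 18, 13, 9, 19, 7, 12]
Visit 17 → queue [8, 6, 5, 3, 18, 13, 9, 19, 7, 12]
Visit 8 → queue [6, 5, 3, 18, 13, 9, 19, 7, 12]
Visit 6; enqueue 14, 4 → queue [5, 3, 18, 13, 9, 19, 7, 12, 14, 4]
Visit 5 → queue [3, 18, 13, 9, 19, 7, 12, 14, 4]
Visit 3; enqueue 11 → queue [18, 13, 9, 19, 7, 12, 14, 4, 11]
Visit 18 → queue [13, 9, 19, 7, 12, 14, 4, 11]
Visit 13; enqueue 16 → queue [9, 19, 7, 12, 14, 4, 11, 16]
Visit 9 → queue [19, 7, 12, 14, 4, 11, 16]
Visit 19 → queue [7, 12, 14, 4, 11, 16]
Visit 7 → queue [12, 14, 4, 11, 16]
Visit 12 → queue [14, 4, 11, 16]
Visit 14 → queue [4, 11, 16]
Visit 4 → queue [11, 16]
Visit 11 → queue [16]
Visit 16 → queue []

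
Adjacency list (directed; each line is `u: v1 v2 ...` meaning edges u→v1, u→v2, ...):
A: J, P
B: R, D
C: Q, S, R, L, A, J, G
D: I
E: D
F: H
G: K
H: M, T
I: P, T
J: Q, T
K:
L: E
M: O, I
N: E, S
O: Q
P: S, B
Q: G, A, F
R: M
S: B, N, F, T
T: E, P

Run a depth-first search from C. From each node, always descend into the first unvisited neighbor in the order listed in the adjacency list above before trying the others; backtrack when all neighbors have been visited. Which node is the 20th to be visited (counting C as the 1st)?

L

Visit C
C → Q
Q → G
G → K
Q → A
A → J
J → T
T → E
E → D
D → I
I → P
P → S
S → B
B → R
R → M
M → O
S → N
S → F
F → H
C → L

Visit order: C, Q, G, K, A, J, T, E, D, I, P, S, B, R, M, O, N, F, H, L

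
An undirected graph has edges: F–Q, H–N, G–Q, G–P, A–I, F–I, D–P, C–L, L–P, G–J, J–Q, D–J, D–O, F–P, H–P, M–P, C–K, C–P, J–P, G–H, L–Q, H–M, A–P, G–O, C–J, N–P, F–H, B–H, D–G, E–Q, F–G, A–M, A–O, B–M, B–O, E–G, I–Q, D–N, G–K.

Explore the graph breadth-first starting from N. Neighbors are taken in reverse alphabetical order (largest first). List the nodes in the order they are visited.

N, P, H, D, M, L, J, G, F, C, A, B, O, Q, K, E, I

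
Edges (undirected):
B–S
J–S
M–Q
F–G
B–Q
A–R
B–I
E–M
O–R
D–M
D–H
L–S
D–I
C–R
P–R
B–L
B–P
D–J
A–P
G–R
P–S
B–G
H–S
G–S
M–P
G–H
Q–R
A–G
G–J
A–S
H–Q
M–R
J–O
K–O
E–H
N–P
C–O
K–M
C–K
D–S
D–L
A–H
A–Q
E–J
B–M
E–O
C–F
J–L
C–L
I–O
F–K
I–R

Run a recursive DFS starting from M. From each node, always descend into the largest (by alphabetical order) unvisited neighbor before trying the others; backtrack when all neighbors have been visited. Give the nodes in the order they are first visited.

Visit M
M → R
R → Q
Q → H
H → S
S → P
P → N
P → B
B → L
L → J
J → O
O → K
K → F
F → G
G → A
F → C
O → I
I → D
O → E

M R Q H S P N B L J O K F G A C I D E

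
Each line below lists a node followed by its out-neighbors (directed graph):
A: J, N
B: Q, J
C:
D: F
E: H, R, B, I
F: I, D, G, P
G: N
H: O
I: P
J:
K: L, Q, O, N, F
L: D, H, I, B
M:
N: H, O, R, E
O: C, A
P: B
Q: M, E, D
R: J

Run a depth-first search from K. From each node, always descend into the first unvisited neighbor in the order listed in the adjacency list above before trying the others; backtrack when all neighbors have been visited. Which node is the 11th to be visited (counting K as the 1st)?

H

Visit K
K → L
L → D
D → F
F → I
I → P
P → B
B → Q
Q → M
Q → E
E → H
H → O
O → C
O → A
A → J
A → N
N → R
F → G

Visit order: K, L, D, F, I, P, B, Q, M, E, H, O, C, A, J, N, R, G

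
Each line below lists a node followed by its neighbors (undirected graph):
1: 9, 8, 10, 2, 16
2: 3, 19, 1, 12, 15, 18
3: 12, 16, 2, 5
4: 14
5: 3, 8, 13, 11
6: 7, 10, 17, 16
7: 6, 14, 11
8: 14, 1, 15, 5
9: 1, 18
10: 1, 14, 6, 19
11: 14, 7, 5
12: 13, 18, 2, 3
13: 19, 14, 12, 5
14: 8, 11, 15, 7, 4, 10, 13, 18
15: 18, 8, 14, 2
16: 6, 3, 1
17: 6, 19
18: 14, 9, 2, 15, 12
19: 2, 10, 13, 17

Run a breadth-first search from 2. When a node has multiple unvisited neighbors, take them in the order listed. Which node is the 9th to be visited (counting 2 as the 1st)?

Visit 2; enqueue 3, 19, 1, 12, 15, 18 → queue [3, 19, 1, 12, 15, 18]
Visit 3; enqueue 16, 5 → queue [19, 1, 12, 15, 18, 16, 5]
Visit 19; enqueue 10, 13, 17 → queue [1, 12, 15, 18, 16, 5, 10, 13, 17]
Visit 1; enqueue 9, 8 → queue [12, 15, 18, 16, 5, 10, 13, 17, 9, 8]
Visit 12 → queue [15, 18, 16, 5, 10, 13, 17, 9, 8]
Visit 15; enqueue 14 → queue [18, 16, 5, 10, 13, 17, 9, 8, 14]
Visit 18 → queue [16, 5, 10, 13, 17, 9, 8, 14]
Visit 16; enqueue 6 → queue [5, 10, 13, 17, 9, 8, 14, 6]
Visit 5; enqueue 11 → queue [10, 13, 17, 9, 8, 14, 6, 11]
Visit 10 → queue [13, 17, 9, 8, 14, 6, 11]
Visit 13 → queue [17, 9, 8, 14, 6, 11]
Visit 17 → queue [9, 8, 14, 6, 11]
Visit 9 → queue [8, 14, 6, 11]
Visit 8 → queue [14, 6, 11]
Visit 14; enqueue 7, 4 → queue [6, 11, 7, 4]
Visit 6 → queue [11, 7, 4]
Visit 11 → queue [7, 4]
Visit 7 → queue [4]
Visit 4 → queue []

Visit order: 2, 3, 19, 1, 12, 15, 18, 16, 5, 10, 13, 17, 9, 8, 14, 6, 11, 7, 4

5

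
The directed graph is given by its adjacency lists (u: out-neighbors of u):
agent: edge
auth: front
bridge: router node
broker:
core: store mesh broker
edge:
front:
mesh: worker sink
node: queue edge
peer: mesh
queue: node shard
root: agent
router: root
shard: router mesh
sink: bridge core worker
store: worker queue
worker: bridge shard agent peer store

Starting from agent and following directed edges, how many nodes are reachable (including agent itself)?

2

BFS from agent visits: agent, edge
Reachable nodes: 2 of 17 total.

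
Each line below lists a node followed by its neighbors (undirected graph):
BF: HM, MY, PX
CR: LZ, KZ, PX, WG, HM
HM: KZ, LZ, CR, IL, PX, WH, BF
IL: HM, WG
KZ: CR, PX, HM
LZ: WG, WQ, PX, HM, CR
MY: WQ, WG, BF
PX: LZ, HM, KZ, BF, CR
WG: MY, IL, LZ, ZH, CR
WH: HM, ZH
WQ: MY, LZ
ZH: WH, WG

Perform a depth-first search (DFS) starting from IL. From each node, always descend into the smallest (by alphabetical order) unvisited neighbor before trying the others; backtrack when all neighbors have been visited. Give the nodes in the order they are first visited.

IL, HM, BF, MY, WG, CR, KZ, PX, LZ, WQ, ZH, WH

Visit IL
IL → HM
HM → BF
BF → MY
MY → WG
WG → CR
CR → KZ
KZ → PX
PX → LZ
LZ → WQ
WG → ZH
ZH → WH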